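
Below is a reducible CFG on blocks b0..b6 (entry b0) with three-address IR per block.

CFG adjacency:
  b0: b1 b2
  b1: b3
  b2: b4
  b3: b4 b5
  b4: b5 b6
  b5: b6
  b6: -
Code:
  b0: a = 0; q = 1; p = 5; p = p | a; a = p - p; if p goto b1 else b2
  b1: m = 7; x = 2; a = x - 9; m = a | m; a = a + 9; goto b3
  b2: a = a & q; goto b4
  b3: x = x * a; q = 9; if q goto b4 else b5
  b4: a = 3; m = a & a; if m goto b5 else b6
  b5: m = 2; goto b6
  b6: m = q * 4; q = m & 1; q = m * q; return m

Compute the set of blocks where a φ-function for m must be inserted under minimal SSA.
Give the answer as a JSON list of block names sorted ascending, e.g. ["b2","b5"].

idom tree: b1←b0 b2←b0 b3←b1 b4←b0 b5←b0 b6←b0
Dom∩ at merges:
  b4: preds {b2,b3}: {b0,b2} ∩ {b0,b1,b3} = {b0}; idom=b0
  b5: preds {b3,b4}: {b0,b1,b3} ∩ {b0,b4} = {b0}; idom=b0
  b6: preds {b4,b5}: {b0,b4} ∩ {b0,b5} = {b0}; idom=b0

DF derivation:
  b4←b2: walk b2 to b0
  b4←b3: walk b3→b1 to b0
  b5←b3: walk b3→b1 to b0
  b5←b4: walk b4 to b0
  b6←b4: walk b4 to b0
  b6←b5: walk b5 to b0
  DF(b0)=∅
  DF(b1)={b4,b5}
  DF(b2)={b4}
  DF(b3)={b4,b5}
  DF(b4)={b5,b6}
  DF(b5)={b6}
  DF(b6)=∅

φ for m: defs {b1,b4,b5,b6}
  DF⁺ = {b4,b5,b6}

Answer: ["b4", "b5", "b6"]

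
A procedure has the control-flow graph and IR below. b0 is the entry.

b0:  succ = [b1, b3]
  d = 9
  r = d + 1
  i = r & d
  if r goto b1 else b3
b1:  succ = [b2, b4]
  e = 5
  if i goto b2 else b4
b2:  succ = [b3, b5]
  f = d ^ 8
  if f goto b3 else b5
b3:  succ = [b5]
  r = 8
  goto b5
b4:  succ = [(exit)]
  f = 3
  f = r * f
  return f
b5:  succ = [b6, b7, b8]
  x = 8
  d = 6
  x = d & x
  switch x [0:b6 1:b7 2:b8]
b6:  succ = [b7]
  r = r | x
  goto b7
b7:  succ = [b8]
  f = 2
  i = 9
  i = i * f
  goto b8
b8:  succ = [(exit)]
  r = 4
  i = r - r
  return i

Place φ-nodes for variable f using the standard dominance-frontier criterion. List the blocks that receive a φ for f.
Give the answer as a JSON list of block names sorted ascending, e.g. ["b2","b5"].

idom tree: b1←b0 b2←b1 b3←b0 b4←b1 b5←b0 b6←b5 b7←b5 b8←b5
Dom∩ at merges:
  b3: preds {b0,b2}: {b0} ∩ {b0,b1,b2} = {b0}; idom=b0
  b5: preds {b2,b3}: {b0,b1,b2} ∩ {b0,b3} = {b0}; idom=b0
  b7: preds {b5,b6}: {b0,b5} ∩ {b0,b5,b6} = {b0,b5}; idom=b5
  b8: preds {b5,b7}: {b0,b5} ∩ {b0,b5,b7} = {b0,b5}; idom=b5

DF derivation:
  join b3 pred b0: · stop@b0
  join b3 pred b2: b2→b1 stop@b0
  join b5 pred b2: b2→b1 stop@b0
  join b5 pred b3: b3 stop@b0
  join b7 pred b5: · stop@b5
  join b7 pred b6: b6 stop@b5
  join b8 pred b5: · stop@b5
  join b8 pred b7: b7 stop@b5
  b0: DF=∅
  b1: DF={b3,b5}
  b2: DF={b3,b5}
  b3: DF={b5}
  b4: DF=∅
  b5: DF=∅
  b6: DF={b7}
  b7: DF={b8}
  b8: DF=∅

φ for f: defs {b2,b4,b7}
  DF⁺ = {b3,b5,b8}

Answer: ["b3", "b5", "b8"]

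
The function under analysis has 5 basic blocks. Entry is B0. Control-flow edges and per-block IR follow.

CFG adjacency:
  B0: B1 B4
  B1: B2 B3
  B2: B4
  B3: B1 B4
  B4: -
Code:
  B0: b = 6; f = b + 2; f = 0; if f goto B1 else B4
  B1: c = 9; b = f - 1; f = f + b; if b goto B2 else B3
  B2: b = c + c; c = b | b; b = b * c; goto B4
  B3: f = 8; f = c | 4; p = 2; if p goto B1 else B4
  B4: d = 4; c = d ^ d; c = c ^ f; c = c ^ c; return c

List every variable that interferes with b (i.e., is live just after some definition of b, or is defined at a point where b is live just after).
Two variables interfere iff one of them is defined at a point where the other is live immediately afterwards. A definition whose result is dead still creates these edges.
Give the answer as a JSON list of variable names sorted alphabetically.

Per-block:
  B0: {b,f} / ∅
  B1: {b,c,f} / {f}
  B2: {b,c} / {c}
  B3: {f,p} / {c}
  B4: {c,d} / {f}

Live sets:
  B0: in=∅ out={f}
  B1: in={f} out={c,f}
  B2: in={c,f} out={f}
  B3: in={c} out={f}
  B4: in={f} out=∅

Conflict graph:
  b — {c,f}
  c — {b,f}
  d — {f}
  f — {b,c,d,p}
  p — {f}

N(b) = ["c", "f"]

Answer: ["c", "f"]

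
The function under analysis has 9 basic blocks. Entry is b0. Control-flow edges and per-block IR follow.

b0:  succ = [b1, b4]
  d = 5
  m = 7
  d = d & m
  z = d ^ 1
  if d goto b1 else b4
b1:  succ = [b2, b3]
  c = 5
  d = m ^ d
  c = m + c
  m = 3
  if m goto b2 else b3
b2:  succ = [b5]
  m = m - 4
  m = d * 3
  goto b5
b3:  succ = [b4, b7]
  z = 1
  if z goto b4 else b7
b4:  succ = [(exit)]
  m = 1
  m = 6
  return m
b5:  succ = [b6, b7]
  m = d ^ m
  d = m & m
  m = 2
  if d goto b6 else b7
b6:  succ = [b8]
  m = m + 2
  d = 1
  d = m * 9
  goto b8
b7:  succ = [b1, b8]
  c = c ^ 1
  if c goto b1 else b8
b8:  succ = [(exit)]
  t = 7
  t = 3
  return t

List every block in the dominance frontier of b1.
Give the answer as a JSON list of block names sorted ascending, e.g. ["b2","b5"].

Answer: ["b1", "b4"]

Working:
idom tree: b1←b0 b2←b1 b3←b1 b4←b0 b5←b2 b6←b5 b7←b1 b8←b1
Join-block Dom:
  b1: preds {b0,b7}: {b0} ∩ {b0,b1,b7} = {b0}; idom=b0
  b4: preds {b0,b3}: {b0} ∩ {b0,b1,b3} = {b0}; idom=b0
  b7: preds {b3,b5}: {b0,b1,b3} ∩ {b0,b1,b2,b5} = {b0,b1}; idom=b1
  b8: preds {b6,b7}: {b0,b1,b2,b5,b6} ∩ {b0,b1,b7} = {b0,b1}; idom=b1

DF derivation:
  b1←b0: walk · to b0
  b1←b7: walk b7→b1 to b0
  b4←b0: walk · to b0
  b4←b3: walk b3→b1 to b0
  b7←b3: walk b3 to b1
  b7←b5: walk b5→b2 to b1
  b8←b6: walk b6→b5→b2 to b1
  b8←b7: walk b7 to b1
  DF(b0)=∅
  DF(b1)={b1,b4}
  DF(b2)={b7,b8}
  DF(b3)={b4,b7}
  DF(b4)=∅
  DF(b5)={b7,b8}
  DF(b6)={b8}
  DF(b7)={b1,b8}
  DF(b8)=∅

DF(b1) = ["b1", "b4"]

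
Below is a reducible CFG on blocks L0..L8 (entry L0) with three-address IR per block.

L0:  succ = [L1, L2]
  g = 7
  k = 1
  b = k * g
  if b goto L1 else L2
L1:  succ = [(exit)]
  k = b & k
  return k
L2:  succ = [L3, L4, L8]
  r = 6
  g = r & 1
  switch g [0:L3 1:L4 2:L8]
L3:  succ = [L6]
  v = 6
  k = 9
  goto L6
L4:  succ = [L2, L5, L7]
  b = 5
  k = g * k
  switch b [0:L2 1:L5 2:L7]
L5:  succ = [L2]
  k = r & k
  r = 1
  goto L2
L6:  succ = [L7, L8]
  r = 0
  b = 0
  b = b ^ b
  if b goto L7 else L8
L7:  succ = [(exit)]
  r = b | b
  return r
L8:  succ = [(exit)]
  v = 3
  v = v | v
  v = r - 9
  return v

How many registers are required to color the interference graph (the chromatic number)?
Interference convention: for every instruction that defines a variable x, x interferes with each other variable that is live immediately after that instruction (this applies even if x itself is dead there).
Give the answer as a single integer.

def/use:
  L0: {b,g,k} / ∅
  L1: {k} / {b,k}
  L2: {g,r} / ∅
  L3: {k,v} / ∅
  L4: {b,k} / {g,k}
  L5: {k,r} / {k,r}
  L6: {b,r} / ∅
  L7: {r} / {b}
  L8: {v} / {r}

Liveness:
  live L0: ∅→{b,k}
  live L1: {b,k}→∅
  live L2: {k}→{g,k,r}
  live L3: ∅→∅
  live L4: {g,k,r}→{b,k,r}
  live L5: {k,r}→{k}
  live L6: ∅→{b,r}
  live L7: {b}→∅
  live L8: {r}→∅

Conflict graph:
  b — {g,k,r}
  g — {b,k,r}
  k — {b,g,r}
  r — {b,g,k,v}
  v — {r}

Registers:
  {b,g,k,r} pairwise interfere (4-clique) ⇒ χ ≥ 4
  4-colouring: c0={r}  c1={b,v}  c2={g}  c3={k}
  χ = 4

Answer: 4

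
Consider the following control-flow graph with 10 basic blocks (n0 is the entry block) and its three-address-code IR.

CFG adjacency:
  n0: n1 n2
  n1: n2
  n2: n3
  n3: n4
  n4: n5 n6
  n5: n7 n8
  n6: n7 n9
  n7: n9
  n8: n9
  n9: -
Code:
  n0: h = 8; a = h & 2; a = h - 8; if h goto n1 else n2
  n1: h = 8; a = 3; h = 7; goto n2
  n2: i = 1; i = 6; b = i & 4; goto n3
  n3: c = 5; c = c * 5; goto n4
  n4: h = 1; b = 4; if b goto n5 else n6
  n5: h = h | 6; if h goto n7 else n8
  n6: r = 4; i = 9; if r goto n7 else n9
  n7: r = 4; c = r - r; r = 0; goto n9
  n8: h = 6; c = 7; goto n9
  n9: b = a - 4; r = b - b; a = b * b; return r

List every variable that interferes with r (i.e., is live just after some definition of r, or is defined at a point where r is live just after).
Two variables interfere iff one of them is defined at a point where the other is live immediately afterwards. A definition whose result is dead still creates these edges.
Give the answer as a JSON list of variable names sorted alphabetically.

def/use:
  n0 def {a,h} use ∅
  n1 def {a,h} use ∅
  n2 def {b,i} use ∅
  n3 def {c} use ∅
  n4 def {b,h} use ∅
  n5 def {h} use {h}
  n6 def {i,r} use ∅
  n7 def {c,r} use ∅
  n8 def {c,h} use ∅
  n9 def {a,b,r} use {a}

Liveness:
  n0 li=∅ lo={a}
  n1 li=∅ lo={a}
  n2 li={a} lo={a}
  n3 li={a} lo={a}
  n4 li={a} lo={a,h}
  n5 li={a,h} lo={a}
  n6 li={a} lo={a}
  n7 li={a} lo={a}
  n8 li={a} lo={a}
  n9 li={a} lo=∅

Conflict graph:
  a↔{b,c,h,i,r}
  b↔{a,h,r}
  c↔{a}
  h↔{a,b}
  i↔{a,r}
  r↔{a,b,i}

N(r) = ["a", "b", "i"]

Answer: ["a", "b", "i"]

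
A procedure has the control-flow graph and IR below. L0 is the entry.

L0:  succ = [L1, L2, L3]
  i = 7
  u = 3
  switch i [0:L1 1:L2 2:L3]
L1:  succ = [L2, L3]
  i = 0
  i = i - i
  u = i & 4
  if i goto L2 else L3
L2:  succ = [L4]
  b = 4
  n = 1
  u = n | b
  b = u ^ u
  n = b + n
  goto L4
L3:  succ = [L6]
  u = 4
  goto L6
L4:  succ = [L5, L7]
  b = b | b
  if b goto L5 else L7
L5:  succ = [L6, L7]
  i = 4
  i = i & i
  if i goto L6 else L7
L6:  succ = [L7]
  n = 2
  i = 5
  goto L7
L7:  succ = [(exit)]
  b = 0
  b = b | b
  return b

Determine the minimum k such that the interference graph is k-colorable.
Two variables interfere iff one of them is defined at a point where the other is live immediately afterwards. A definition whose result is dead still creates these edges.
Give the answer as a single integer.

def/use:
  L0: {i,u} / ∅
  L1: {i,u} / ∅
  L2: {b,n,u} / ∅
  L3: {u} / ∅
  L4: {b} / {b}
  L5: {i} / ∅
  L6: {i,n} / ∅
  L7: {b} / ∅

Liveness:
  L0: in=∅ out=∅
  L1: in=∅ out=∅
  L2: in=∅ out={b}
  L3: in=∅ out=∅
  L4: in={b} out=∅
  L5: in=∅ out=∅
  L6: in=∅ out=∅
  L7: in=∅ out=∅

Interfere edges:
  b: {n}
  i: {u}
  n: {b,u}
  u: {i,n}

Colouring:
  clique {b,n} ⇒ need ≥ 2
  2-colouring: R0={i,n}  R1={b,u}
  χ = 2

Answer: 2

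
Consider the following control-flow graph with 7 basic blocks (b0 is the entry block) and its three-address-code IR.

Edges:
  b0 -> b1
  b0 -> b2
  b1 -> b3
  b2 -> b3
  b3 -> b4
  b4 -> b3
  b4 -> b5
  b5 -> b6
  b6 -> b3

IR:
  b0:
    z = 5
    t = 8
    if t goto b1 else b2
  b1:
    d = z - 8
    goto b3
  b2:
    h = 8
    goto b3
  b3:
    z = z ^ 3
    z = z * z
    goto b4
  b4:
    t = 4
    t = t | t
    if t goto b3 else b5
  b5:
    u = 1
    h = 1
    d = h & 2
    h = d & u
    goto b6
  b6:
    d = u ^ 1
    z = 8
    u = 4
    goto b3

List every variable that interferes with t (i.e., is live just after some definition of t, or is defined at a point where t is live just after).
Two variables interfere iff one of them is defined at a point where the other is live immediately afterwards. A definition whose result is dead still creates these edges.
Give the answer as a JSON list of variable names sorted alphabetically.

Per-block:
  b0 def {t,z} use ∅
  b1 def {d} use {z}
  b2 def {h} use ∅
  b3 def {z} use {z}
  b4 def {t} use ∅
  b5 def {d,h,u} use ∅
  b6 def {d,u,z} use {u}

Live sets:
  b0: in=∅ out={z}
  b1: in={z} out={z}
  b2: in={z} out={z}
  b3: in={z} out={z}
  b4: in={z} out={z}
  b5: in=∅ out={u}
  b6: in={u} out={z}

Interference:
  d↔{u,z}
  h↔{u,z}
  t↔{z}
  u↔{d,h,z}
  z↔{d,h,t,u}

N(t) = ["z"]

Answer: ["z"]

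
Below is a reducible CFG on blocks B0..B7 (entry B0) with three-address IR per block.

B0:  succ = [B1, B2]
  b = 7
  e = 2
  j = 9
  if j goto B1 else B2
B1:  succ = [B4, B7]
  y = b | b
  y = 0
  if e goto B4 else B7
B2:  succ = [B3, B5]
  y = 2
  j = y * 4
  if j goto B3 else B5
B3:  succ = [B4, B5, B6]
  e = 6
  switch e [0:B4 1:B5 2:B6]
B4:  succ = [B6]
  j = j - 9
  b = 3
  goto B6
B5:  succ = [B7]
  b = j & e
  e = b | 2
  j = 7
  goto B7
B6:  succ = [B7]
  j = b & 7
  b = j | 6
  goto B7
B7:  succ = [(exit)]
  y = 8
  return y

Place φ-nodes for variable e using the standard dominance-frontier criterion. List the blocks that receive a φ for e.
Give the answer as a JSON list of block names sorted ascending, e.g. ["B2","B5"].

Answer: ["B4", "B5", "B6", "B7"]

Analysis:
idom tree: B1←B0 B2←B0 B3←B2 B4←B0 B5←B2 B6←B0 B7←B0
Dom∩ at merges:
  B4: preds {B1,B3}: {B0,B1} ∩ {B0,B2,B3} = {B0}; idom=B0
  B5: preds {B2,B3}: {B0,B2} ∩ {B0,B2,B3} = {B0,B2}; idom=B2
  B6: preds {B3,B4}: {B0,B2,B3} ∩ {B0,B4} = {B0}; idom=B0
  B7: preds {B1,B5,B6}: {B0,B1} ∩ {B0,B2,B5} ∩ {B0,B6} = {B0}; idom=B0

Frontier:
  B4←B1: walk B1 to B0
  B4←B3: walk B3→B2 to B0
  B5←B2: walk · to B2
  B5←B3: walk B3 to B2
  B6←B3: walk B3→B2 to B0
  B6←B4: walk B4 to B0
  B7←B1: walk B1 to B0
  B7←B5: walk B5→B2 to B0
  B7←B6: walk B6 to B0
  DF(B0)=∅
  DF(B1)={B4,B7}
  DF(B2)={B4,B6,B7}
  DF(B3)={B4,B5,B6}
  DF(B4)={B6}
  DF(B5)={B7}
  DF(B6)={B7}
  DF(B7)=∅

φ for e: defs {B0,B3,B5}
  DF⁺ = {B4,B5,B6,B7}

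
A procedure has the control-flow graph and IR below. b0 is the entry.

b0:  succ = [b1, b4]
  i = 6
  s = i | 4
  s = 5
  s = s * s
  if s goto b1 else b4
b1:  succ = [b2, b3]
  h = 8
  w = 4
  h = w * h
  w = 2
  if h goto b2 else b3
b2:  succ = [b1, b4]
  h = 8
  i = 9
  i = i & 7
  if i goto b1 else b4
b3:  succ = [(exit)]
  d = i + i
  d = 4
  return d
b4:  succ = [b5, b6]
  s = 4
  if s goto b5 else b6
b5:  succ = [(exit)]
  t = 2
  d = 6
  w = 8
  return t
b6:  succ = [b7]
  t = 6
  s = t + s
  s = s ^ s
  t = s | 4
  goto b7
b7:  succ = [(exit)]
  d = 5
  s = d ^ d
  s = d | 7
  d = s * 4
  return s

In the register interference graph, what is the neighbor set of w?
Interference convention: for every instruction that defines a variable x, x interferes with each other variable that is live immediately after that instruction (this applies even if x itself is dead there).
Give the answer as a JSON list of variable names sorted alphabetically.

Block summaries:
  b0 def {i,s} use ∅
  b1 def {h,w} use ∅
  b2 def {h,i} use ∅
  b3 def {d} use {i}
  b4 def {s} use ∅
  b5 def {d,t,w} use ∅
  b6 def {s,t} use {s}
  b7 def {d,s} use ∅

Liveness:
  b0 li=∅ lo={i}
  b1 li={i} lo={i}
  b2 li=∅ lo={i}
  b3 li={i} lo=∅
  b4 li=∅ lo={s}
  b5 li=∅ lo=∅
  b6 li={s} lo=∅
  b7 li=∅ lo=∅

Interfere edges:
  d: {s,t}
  h: {i,w}
  i: {h,s,w}
  s: {d,i,t}
  t: {d,s,w}
  w: {h,i,t}

N(w) = ["h", "i", "t"]

Answer: ["h", "i", "t"]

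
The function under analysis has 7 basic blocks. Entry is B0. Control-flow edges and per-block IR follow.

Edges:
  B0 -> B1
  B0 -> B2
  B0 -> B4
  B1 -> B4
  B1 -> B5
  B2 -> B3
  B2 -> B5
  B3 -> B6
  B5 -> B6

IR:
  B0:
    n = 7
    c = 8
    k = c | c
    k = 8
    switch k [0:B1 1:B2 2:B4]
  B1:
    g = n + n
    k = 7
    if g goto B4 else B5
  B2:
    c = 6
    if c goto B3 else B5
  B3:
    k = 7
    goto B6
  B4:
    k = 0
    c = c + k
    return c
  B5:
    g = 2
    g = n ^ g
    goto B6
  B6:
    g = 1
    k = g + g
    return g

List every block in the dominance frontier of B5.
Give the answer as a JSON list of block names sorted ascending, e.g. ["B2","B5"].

Answer: ["B6"]

Derivation:
idom tree: B1←B0 B2←B0 B3←B2 B4←B0 B5←B0 B6←B0
Join-block Dom:
  B4: preds {B0,B1}: {B0} ∩ {B0,B1} = {B0}; idom=B0
  B5: preds {B1,B2}: {B0,B1} ∩ {B0,B2} = {B0}; idom=B0
  B6: preds {B3,B5}: {B0,B2,B3} ∩ {B0,B5} = {B0}; idom=B0

Frontier:
  join B4 pred B0: · stop@B0
  join B4 pred B1: B1 stop@B0
  join B5 pred B1: B1 stop@B0
  join B5 pred B2: B2 stop@B0
  join B6 pred B3: B3→B2 stop@B0
  join B6 pred B5: B5 stop@B0
  B0: DF=∅
  B1: DF={B4,B5}
  B2: DF={B5,B6}
  B3: DF={B6}
  B4: DF=∅
  B5: DF={B6}
  B6: DF=∅

DF(B5) = ["B6"]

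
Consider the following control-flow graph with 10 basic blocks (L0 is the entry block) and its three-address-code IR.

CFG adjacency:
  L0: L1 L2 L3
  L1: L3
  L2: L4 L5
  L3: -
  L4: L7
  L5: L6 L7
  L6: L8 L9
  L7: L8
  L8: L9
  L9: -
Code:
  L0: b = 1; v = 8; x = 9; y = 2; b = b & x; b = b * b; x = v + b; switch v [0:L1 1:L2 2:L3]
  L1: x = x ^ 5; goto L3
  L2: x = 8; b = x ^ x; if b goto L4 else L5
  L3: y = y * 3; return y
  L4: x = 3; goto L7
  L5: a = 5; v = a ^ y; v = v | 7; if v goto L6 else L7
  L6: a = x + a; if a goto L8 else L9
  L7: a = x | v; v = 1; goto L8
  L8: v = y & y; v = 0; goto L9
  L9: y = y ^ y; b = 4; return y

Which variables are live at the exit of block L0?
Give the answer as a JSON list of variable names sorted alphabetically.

Answer: ["v", "x", "y"]

Derivation:
def/use:
  L0: def={b,v,x,y} ue=∅
  L1: def={x} ue={x}
  L2: def={b,x} ue=∅
  L3: def={y} ue={y}
  L4: def={x} ue=∅
  L5: def={a,v} ue={y}
  L6: def={a} ue={a,x}
  L7: def={a,v} ue={v,x}
  L8: def={v} ue={y}
  L9: def={b,y} ue={y}

Backward fixpoint:
  live L0: ∅→{v,x,y}
  live L1: {x,y}→{y}
  live L2: {v,y}→{v,x,y}
  live L3: {y}→∅
  live L4: {v,y}→{v,x,y}
  live L5: {x,y}→{a,v,x,y}
  live L6: {a,x,y}→{y}
  live L7: {v,x,y}→{y}
  live L8: {y}→{y}
  live L9: {y}→∅

live-out(L0) = ["v", "x", "y"]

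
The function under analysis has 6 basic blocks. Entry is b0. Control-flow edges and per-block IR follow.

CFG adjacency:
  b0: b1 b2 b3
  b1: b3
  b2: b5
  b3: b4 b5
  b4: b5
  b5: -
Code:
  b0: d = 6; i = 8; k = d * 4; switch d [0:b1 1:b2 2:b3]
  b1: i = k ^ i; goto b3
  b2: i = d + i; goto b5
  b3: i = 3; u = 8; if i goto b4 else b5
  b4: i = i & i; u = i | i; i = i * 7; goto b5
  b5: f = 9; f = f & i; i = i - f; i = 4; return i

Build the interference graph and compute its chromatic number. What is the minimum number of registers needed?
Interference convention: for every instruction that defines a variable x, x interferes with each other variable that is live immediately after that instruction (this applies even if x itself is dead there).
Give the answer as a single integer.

Answer: 3

Working:
Block summaries:
  b0: def={d,i,k} ue=∅
  b1: def={i} ue={i,k}
  b2: def={i} ue={d,i}
  b3: def={i,u} ue=∅
  b4: def={i,u} ue={i}
  b5: def={f,i} ue={i}

Backward fixpoint:
  live b0: ∅→{d,i,k}
  live b1: {i,k}→∅
  live b2: {d,i}→{i}
  live b3: ∅→{i}
  live b4: {i}→{i}
  live b5: {i}→∅

Conflict graph:
  d: {i,k}
  f: {i}
  i: {d,f,k,u}
  k: {d,i}
  u: {i}

Colouring:
  {d,i,k} pairwise interfere (3-clique) ⇒ χ ≥ 3
  assign d→r1 f→r1 i→r0 k→r2 u→r1 — no edge inside a register ⇒ χ ≤ 3
  χ = 3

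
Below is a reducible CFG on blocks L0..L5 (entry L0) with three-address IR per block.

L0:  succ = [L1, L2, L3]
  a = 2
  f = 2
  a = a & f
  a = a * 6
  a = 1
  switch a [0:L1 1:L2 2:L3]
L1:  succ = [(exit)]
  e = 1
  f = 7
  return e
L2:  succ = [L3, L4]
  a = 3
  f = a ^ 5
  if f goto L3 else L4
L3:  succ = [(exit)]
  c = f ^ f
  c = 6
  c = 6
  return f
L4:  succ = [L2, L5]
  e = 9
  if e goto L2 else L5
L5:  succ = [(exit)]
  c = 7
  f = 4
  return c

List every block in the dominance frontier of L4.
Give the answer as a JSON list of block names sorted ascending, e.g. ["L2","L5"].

Answer: ["L2"]

Derivation:
idom tree: L1←L0 L2←L0 L3←L0 L4←L2 L5←L4
Join-block Dom:
  L2: preds {L0,L4}: {L0} ∩ {L0,L2,L4} = {L0}; idom=L0
  L3: preds {L0,L2}: {L0} ∩ {L0,L2} = {L0}; idom=L0

Frontier:
  L2←L0: walk · to L0
  L2←L4: walk L4→L2 to L0
  L3←L0: walk · to L0
  L3←L2: walk L2 to L0
  DF(L0)=∅
  DF(L1)=∅
  DF(L2)={L2,L3}
  DF(L3)=∅
  DF(L4)={L2}
  DF(L5)=∅

DF(L4) = ["L2"]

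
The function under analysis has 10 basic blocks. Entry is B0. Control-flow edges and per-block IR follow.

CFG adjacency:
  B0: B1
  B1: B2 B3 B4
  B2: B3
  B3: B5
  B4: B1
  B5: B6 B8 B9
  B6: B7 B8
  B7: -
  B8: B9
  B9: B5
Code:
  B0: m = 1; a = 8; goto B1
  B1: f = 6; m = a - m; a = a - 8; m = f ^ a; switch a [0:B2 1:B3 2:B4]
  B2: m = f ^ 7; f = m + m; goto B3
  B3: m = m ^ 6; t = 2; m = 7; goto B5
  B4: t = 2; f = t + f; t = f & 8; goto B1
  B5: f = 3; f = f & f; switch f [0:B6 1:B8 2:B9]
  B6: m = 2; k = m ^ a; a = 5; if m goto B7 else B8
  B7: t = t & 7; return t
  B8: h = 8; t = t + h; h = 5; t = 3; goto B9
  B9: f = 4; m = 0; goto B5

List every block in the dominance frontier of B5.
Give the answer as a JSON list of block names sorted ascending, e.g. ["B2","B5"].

Answer: ["B5"]

Working:
idom tree: B1←B0 B2←B1 B3←B1 B4←B1 B5←B3 B6←B5 B7←B6 B8←B5 B9←B5
Dom∩ at merges:
  B1: preds {B0,B4}: {B0} ∩ {B0,B1,B4} = {B0}; idom=B0
  B3: preds {B1,B2}: {B0,B1} ∩ {B0,B1,B2} = {B0,B1}; idom=B1
  B5: preds {B3,B9}: {B0,B1,B3} ∩ {B0,B1,B3,B5,B9} = {B0,B1,B3}; idom=B3
  B8: preds {B5,B6}: {B0,B1,B3,B5} ∩ {B0,B1,B3,B5,B6} = {B0,B1,B3,B5}; idom=B5
  B9: preds {B5,B8}: {B0,B1,B3,B5} ∩ {B0,B1,B3,B5,B8} = {B0,B1,B3,B5}; idom=B5

DF derivation:
  B1←B0: walk · to B0
  B1←B4: walk B4→B1 to B0
  B3←B1: walk · to B1
  B3←B2: walk B2 to B1
  B5←B3: walk · to B3
  B5←B9: walk B9→B5 to B3
  B8←B5: walk · to B5
  B8←B6: walk B6 to B5
  B9←B5: walk · to B5
  B9←B8: walk B8 to B5
  B0: DF=∅
  B1: DF={B1}
  B2: DF={B3}
  B3: DF=∅
  B4: DF={B1}
  B5: DF={B5}
  B6: DF={B8}
  B7: DF=∅
  B8: DF={B9}
  B9: DF={B5}

DF(B5) = ["B5"]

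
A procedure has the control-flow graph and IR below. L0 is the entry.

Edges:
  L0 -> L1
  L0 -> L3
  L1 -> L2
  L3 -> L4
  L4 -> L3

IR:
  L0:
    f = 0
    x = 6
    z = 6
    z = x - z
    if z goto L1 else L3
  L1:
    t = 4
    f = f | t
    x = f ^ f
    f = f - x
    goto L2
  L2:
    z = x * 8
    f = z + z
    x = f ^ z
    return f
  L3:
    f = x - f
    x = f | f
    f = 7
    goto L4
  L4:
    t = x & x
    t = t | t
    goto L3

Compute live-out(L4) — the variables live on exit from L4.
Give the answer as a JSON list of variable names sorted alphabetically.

def/use:
  L0: {f,x,z} / ∅
  L1: {f,t,x} / {f}
  L2: {f,x,z} / {x}
  L3: {f,x} / {f,x}
  L4: {t} / {x}

Liveness:
  L0 li=∅ lo={f,x}
  L1 li={f} lo={x}
  L2 li={x} lo=∅
  L3 li={f,x} lo={f,x}
  L4 li={f,x} lo={f,x}

live-out(L4) = ["f", "x"]

Answer: ["f", "x"]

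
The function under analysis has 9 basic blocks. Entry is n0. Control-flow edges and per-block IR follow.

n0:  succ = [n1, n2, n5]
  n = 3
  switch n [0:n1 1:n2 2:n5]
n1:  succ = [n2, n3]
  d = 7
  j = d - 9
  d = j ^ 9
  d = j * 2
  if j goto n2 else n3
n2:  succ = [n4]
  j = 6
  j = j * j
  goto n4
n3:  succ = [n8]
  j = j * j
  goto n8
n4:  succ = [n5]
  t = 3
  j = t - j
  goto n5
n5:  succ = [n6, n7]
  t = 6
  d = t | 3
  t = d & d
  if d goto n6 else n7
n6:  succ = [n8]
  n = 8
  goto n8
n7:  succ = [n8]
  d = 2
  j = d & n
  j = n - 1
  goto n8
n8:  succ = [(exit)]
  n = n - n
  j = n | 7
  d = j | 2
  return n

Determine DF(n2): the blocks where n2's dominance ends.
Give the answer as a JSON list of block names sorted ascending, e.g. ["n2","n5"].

Answer: ["n5"]

Working:
idom tree: n1←n0 n2←n0 n3←n1 n4←n2 n5←n0 n6←n5 n7←n5 n8←n0
Dom∩ at merges:
  n2: preds {n0,n1}: {n0} ∩ {n0,n1} = {n0}; idom=n0
  n5: preds {n0,n4}: {n0} ∩ {n0,n2,n4} = {n0}; idom=n0
  n8: preds {n3,n6,n7}: {n0,n1,n3} ∩ {n0,n5,n6} ∩ {n0,n5,n7} = {n0}; idom=n0

Frontier:
  join n2 pred n0: · stop@n0
  join n2 pred n1: n1 stop@n0
  join n5 pred n0: · stop@n0
  join n5 pred n4: n4→n2 stop@n0
  join n8 pred n3: n3→n1 stop@n0
  join n8 pred n6: n6→n5 stop@n0
  join n8 pred n7: n7→n5 stop@n0
  n0: DF=∅
  n1: DF={n2,n8}
  n2: DF={n5}
  n3: DF={n8}
  n4: DF={n5}
  n5: DF={n8}
  n6: DF={n8}
  n7: DF={n8}
  n8: DF=∅

DF(n2) = ["n5"]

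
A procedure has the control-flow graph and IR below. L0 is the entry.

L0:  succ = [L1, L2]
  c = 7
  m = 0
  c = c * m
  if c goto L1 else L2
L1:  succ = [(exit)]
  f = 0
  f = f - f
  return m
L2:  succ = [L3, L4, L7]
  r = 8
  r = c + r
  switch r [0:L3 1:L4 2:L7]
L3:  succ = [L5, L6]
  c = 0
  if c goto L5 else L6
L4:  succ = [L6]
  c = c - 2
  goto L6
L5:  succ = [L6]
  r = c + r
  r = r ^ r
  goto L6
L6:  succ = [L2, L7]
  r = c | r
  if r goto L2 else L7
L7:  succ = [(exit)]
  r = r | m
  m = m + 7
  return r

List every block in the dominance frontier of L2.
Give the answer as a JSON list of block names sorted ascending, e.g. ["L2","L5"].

idom tree: L1←L0 L2←L0 L3←L2 L4←L2 L5←L3 L6←L2 L7←L2
Dom at joins:
  L2: preds {L0,L6}: {L0} ∩ {L0,L2,L6} = {L0}; idom=L0
  L6: preds {L3,L4,L5}: {L0,L2,L3} ∩ {L0,L2,L4} ∩ {L0,L2,L3,L5} = {L0,L2}; idom=L2
  L7: preds {L2,L6}: {L0,L2} ∩ {L0,L2,L6} = {L0,L2}; idom=L2

DF derivation:
  join L2 pred L0: · stop@L0
  join L2 pred L6: L6→L2 stop@L0
  join L6 pred L3: L3 stop@L2
  join L6 pred L4: L4 stop@L2
  join L6 pred L5: L5→L3 stop@L2
  join L7 pred L2: · stop@L2
  join L7 pred L6: L6 stop@L2
  DF(L0)=∅
  DF(L1)=∅
  DF(L2)={L2}
  DF(L3)={L6}
  DF(L4)={L6}
  DF(L5)={L6}
  DF(L6)={L2,L7}
  DF(L7)=∅

DF(L2) = ["L2"]

Answer: ["L2"]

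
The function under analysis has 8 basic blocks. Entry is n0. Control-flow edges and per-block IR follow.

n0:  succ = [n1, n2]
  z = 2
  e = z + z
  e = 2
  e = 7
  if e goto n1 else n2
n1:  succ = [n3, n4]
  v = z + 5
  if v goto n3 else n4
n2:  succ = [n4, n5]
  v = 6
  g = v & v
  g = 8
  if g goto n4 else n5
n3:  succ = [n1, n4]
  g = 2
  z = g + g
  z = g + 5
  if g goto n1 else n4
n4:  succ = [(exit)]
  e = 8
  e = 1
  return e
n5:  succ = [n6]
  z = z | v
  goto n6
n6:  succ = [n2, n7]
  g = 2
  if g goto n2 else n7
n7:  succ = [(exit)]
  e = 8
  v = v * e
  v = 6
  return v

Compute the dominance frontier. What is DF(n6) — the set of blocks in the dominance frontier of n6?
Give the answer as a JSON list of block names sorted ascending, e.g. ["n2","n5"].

idom tree: n1←n0 n2←n0 n3←n1 n4←n0 n5←n2 n6←n5 n7←n6
Dom at joins:
  n1: preds {n0,n3}: {n0} ∩ {n0,n1,n3} = {n0}; idom=n0
  n2: preds {n0,n6}: {n0} ∩ {n0,n2,n5,n6} = {n0}; idom=n0
  n4: preds {n1,n2,n3}: {n0,n1} ∩ {n0,n2} ∩ {n0,n1,n3} = {n0}; idom=n0

DF derivation:
  n1←n0: walk · to n0
  n1←n3: walk n3→n1 to n0
  n2←n0: walk · to n0
  n2←n6: walk n6→n5→n2 to n0
  n4←n1: walk n1 to n0
  n4←n2: walk n2 to n0
  n4←n3: walk n3→n1 to n0
  DF(n0)=∅
  DF(n1)={n1,n4}
  DF(n2)={n2,n4}
  DF(n3)={n1,n4}
  DF(n4)=∅
  DF(n5)={n2}
  DF(n6)={n2}
  DF(n7)=∅

DF(n6) = ["n2"]

Answer: ["n2"]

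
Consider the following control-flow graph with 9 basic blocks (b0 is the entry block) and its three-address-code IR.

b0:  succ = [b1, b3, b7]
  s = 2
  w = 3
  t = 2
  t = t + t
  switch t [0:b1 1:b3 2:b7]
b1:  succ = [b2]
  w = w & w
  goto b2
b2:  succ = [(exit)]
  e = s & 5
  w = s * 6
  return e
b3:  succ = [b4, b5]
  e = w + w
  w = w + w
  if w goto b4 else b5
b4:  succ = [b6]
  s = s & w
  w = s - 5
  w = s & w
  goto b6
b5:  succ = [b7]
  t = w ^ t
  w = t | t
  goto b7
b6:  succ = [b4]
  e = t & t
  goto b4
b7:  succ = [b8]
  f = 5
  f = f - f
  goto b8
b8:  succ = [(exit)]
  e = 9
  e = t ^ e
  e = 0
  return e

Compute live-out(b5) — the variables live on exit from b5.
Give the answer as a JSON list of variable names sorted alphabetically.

Answer: ["t"]

Derivation:
Per-block:
  b0: def={s,t,w} ue=∅
  b1: def={w} ue={w}
  b2: def={e,w} ue={s}
  b3: def={e,w} ue={w}
  b4: def={s,w} ue={s,w}
  b5: def={t,w} ue={t,w}
  b6: def={e} ue={t}
  b7: def={f} ue=∅
  b8: def={e} ue={t}

Liveness:
  b0 li=∅ lo={s,t,w}
  b1 li={s,w} lo={s}
  b2 li={s} lo=∅
  b3 li={s,t,w} lo={s,t,w}
  b4 li={s,t,w} lo={s,t,w}
  b5 li={t,w} lo={t}
  b6 li={s,t,w} lo={s,t,w}
  b7 li={t} lo={t}
  b8 li={t} lo=∅

live-out(b5) = ["t"]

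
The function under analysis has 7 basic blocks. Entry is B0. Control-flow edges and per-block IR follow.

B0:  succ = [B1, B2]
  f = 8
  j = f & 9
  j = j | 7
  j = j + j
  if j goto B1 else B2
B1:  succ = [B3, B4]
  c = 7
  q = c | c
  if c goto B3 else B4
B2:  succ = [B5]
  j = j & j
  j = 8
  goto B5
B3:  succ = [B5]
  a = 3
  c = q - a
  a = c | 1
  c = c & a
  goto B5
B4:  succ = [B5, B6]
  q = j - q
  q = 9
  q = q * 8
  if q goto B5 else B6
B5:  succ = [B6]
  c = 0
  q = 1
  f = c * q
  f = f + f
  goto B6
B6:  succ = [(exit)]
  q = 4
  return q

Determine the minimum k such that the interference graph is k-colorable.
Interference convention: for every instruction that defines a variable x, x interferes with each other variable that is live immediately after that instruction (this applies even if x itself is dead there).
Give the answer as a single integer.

Per-block:
  B0 def {f,j} use ∅
  B1 def {c,q} use ∅
  B2 def {j} use {j}
  B3 def {a,c} use {q}
  B4 def {q} use {j,q}
  B5 def {c,f,q} use ∅
  B6 def {q} use ∅

Backward fixpoint:
  live B0: ∅→{j}
  live B1: {j}→{j,q}
  live B2: {j}→∅
  live B3: {q}→∅
  live B4: {j,q}→∅
  live B5: ∅→∅
  live B6: ∅→∅

Interference:
  a: {c,q}
  c: {a,j,q}
  f: ∅
  j: {c,q}
  q: {a,c,j}

Colouring:
  {a,c,q} pairwise interfere (3-clique) ⇒ χ ≥ 3
  3-colouring: R0={c,f}  R1={q}  R2={a,j}
  χ = 3

Answer: 3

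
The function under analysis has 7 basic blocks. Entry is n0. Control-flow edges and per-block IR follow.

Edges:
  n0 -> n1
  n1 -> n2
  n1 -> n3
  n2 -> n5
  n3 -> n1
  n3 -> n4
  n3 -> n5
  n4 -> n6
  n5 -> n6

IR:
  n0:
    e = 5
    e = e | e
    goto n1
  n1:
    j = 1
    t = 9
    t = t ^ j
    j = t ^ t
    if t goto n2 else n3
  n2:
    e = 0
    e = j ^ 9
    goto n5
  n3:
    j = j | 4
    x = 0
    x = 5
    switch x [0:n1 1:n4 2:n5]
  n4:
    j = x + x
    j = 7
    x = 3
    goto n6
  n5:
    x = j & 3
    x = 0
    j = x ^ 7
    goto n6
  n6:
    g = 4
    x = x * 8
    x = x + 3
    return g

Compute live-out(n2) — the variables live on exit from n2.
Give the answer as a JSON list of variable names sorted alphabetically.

def/use:
  n0: {e} / ∅
  n1: {j,t} / ∅
  n2: {e} / {j}
  n3: {j,x} / {j}
  n4: {j,x} / {x}
  n5: {j,x} / {j}
  n6: {g,x} / {x}

Backward fixpoint:
  n0 li=∅ lo=∅
  n1 li=∅ lo={j}
  n2 li={j} lo={j}
  n3 li={j} lo={j,x}
  n4 li={x} lo={x}
  n5 li={j} lo={x}
  n6 li={x} lo=∅

live-out(n2) = ["j"]

Answer: ["j"]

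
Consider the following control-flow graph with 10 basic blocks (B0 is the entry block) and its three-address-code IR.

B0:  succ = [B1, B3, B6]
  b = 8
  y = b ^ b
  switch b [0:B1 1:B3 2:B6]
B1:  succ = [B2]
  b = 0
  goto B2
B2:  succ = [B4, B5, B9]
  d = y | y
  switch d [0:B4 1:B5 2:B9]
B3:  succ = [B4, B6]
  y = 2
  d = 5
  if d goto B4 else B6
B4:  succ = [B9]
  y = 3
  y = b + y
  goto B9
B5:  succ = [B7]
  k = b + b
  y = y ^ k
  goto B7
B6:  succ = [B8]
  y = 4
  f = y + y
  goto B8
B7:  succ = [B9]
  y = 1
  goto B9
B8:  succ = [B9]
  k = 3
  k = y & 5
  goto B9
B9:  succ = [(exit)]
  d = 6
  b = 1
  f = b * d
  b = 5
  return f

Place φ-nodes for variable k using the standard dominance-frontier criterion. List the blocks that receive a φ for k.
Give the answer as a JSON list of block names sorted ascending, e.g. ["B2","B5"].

idom tree: B1←B0 B2←B1 B3←B0 B4←B0 B5←B2 B6←B0 B7←B5 B8←B6 B9←B0
Dom∩ at merges:
  B4: preds {B2,B3}: {B0,B1,B2} ∩ {B0,B3} = {B0}; idom=B0
  B6: preds {B0,B3}: {B0} ∩ {B0,B3} = {B0}; idom=B0
  B9: preds {B2,B4,B7,B8}: {B0,B1,B2} ∩ {B0,B4} ∩ {B0,B1,B2,B5,B7} ∩ {B0,B6,B8} = {B0}; idom=B0

DF derivation:
  join B4 pred B2: B2→B1 stop@B0
  join B4 pred B3: B3 stop@B0
  join B6 pred B0: · stop@B0
  join B6 pred B3: B3 stop@B0
  join B9 pred B2: B2→B1 stop@B0
  join B9 pred B4: B4 stop@B0
  join B9 pred B7: B7→B5→B2→B1 stop@B0
  join B9 pred B8: B8→B6 stop@B0
  B0: DF=∅
  B1: DF={B4,B9}
  B2: DF={B4,B9}
  B3: DF={B4,B6}
  B4: DF={B9}
  B5: DF={B9}
  B6: DF={B9}
  B7: DF={B9}
  B8: DF={B9}
  B9: DF=∅

φ for k: defs {B5,B8}
  DF⁺ = {B9}

Answer: ["B9"]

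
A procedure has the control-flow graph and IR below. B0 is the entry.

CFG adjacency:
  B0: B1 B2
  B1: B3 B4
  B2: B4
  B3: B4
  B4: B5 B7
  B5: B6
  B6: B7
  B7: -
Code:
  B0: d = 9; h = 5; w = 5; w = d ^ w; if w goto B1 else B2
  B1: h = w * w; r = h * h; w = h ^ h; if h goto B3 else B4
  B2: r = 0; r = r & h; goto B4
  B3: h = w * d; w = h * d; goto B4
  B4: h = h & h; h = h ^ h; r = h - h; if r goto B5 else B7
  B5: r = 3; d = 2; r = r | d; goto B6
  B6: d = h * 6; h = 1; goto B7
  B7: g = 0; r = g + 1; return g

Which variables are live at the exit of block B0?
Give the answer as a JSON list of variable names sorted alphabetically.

Answer: ["d", "h", "w"]

Derivation:
Per-block:
  B0: {d,h,w} / ∅
  B1: {h,r,w} / {w}
  B2: {r} / {h}
  B3: {h,w} / {d,w}
  B4: {h,r} / {h}
  B5: {d,r} / ∅
  B6: {d,h} / {h}
  B7: {g,r} / ∅

Backward fixpoint:
  B0: in=∅ out={d,h,w}
  B1: in={d,w} out={d,h,w}
  B2: in={h} out={h}
  B3: in={d,w} out={h}
  B4: in={h} out={h}
  B5: in={h} out={h}
  B6: in={h} out=∅
  B7: in=∅ out=∅

live-out(B0) = ["d", "h", "w"]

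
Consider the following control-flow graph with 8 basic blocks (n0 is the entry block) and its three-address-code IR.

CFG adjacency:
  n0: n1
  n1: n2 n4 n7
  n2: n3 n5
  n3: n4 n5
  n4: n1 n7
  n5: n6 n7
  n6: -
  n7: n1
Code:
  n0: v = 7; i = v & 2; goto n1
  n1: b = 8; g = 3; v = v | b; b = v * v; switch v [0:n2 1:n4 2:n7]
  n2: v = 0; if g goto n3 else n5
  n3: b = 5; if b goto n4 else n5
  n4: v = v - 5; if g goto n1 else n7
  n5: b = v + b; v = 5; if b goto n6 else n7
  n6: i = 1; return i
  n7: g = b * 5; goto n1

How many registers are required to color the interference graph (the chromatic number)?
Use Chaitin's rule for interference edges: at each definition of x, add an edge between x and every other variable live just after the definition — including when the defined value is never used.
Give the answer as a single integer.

Answer: 3

Analysis:
Per-block:
  n0: {i,v} / ∅
  n1: {b,g,v} / {v}
  n2: {v} / {g}
  n3: {b} / ∅
  n4: {v} / {g,v}
  n5: {b,v} / {b,v}
  n6: {i} / ∅
  n7: {g} / {b}

Liveness:
  n0: in=∅ out={v}
  n1: in={v} out={b,g,v}
  n2: in={b,g} out={b,g,v}
  n3: in={g,v} out={b,g,v}
  n4: in={b,g,v} out={b,v}
  n5: in={b,v} out={b,v}
  n6: in=∅ out=∅
  n7: in={b,v} out={v}

Interference:
  b: {g,v}
  g: {b,v}
  i: {v}
  v: {b,g,i}

Registers:
  clique {b,g,v} ⇒ need ≥ 3
  assign b→c1 g→c2 i→c1 v→c0 — no edge inside a register ⇒ χ ≤ 3
  χ = 3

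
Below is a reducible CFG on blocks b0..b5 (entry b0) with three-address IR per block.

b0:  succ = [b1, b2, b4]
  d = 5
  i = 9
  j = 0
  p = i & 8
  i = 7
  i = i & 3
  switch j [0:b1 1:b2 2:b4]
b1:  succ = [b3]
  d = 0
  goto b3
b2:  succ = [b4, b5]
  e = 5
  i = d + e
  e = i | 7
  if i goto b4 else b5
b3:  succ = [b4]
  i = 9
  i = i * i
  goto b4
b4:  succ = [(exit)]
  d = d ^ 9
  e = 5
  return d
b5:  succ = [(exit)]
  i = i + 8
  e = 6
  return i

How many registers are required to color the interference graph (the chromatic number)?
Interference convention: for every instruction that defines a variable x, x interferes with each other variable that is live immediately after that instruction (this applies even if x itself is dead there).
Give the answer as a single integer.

Answer: 3

Analysis:
Block summaries:
  b0: def={d,i,j,p} ue=∅
  b1: def={d} ue=∅
  b2: def={e,i} ue={d}
  b3: def={i} ue=∅
  b4: def={d,e} ue={d}
  b5: def={e,i} ue={i}

Backward fixpoint:
  b0: in=∅ out={d}
  b1: in=∅ out={d}
  b2: in={d} out={d,i}
  b3: in={d} out={d}
  b4: in={d} out=∅
  b5: in={i} out=∅

Interfere edges:
  d↔{e,i,j,p}
  e↔{d,i}
  i↔{d,e,j}
  j↔{d,i,p}
  p↔{d,j}

Chromatic number:
  lower bound: {d,e,i} mutually conflict ⇒ χ ≥ 3
  3-colouring: r0={d}  r1={i,p}  r2={e,j}
  χ = 3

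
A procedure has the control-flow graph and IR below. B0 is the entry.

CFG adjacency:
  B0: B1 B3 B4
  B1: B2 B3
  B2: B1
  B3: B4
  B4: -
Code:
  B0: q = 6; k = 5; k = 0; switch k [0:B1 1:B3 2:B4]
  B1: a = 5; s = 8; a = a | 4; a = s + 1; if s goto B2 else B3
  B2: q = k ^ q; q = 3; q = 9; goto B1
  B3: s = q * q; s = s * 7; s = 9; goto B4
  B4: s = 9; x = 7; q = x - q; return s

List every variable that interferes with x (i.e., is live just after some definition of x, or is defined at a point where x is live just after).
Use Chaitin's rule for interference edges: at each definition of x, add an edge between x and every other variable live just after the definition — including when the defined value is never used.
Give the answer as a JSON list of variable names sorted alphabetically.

Answer: ["q", "s"]

Derivation:
Per-block:
  B0 def {k,q} use ∅
  B1 def {a,s} use ∅
  B2 def {q} use {k,q}
  B3 def {s} use {q}
  B4 def {q,s,x} use {q}

Liveness:
  B0: in=∅ out={k,q}
  B1: in={k,q} out={k,q}
  B2: in={k,q} out={k,q}
  B3: in={q} out={q}
  B4: in={q} out=∅

Interference:
  a: {k,q,s}
  k: {a,q,s}
  q: {a,k,s,x}
  s: {a,k,q,x}
  x: {q,s}

N(x) = ["q", "s"]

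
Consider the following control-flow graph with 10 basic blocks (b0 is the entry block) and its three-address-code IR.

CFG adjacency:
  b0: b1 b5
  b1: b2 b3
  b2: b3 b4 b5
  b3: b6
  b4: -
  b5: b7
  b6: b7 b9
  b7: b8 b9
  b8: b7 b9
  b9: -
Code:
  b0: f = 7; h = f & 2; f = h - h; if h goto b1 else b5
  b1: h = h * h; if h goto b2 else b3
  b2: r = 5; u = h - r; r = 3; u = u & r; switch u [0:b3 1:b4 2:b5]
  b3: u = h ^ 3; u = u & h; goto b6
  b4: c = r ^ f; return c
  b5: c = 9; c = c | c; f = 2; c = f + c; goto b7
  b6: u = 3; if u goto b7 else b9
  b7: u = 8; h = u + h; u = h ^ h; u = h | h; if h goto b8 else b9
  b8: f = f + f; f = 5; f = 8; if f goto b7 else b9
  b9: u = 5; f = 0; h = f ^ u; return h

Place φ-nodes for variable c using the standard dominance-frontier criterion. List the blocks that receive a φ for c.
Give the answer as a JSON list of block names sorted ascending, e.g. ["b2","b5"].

idom tree: b1←b0 b2←b1 b3←b1 b4←b2 b5←b0 b6←b3 b7←b0 b8←b7 b9←b0
Dom at joins:
  b3: preds {b1,b2}: {b0,b1} ∩ {b0,b1,b2} = {b0,b1}; idom=b1
  b5: preds {b0,b2}: {b0} ∩ {b0,b1,b2} = {b0}; idom=b0
  b7: preds {b5,b6,b8}: {b0,b5} ∩ {b0,b1,b3,b6} ∩ {b0,b7,b8} = {b0}; idom=b0
  b9: preds {b6,b7,b8}: {b0,b1,b3,b6} ∩ {b0,b7} ∩ {b0,b7,b8} = {b0}; idom=b0

Frontier:
  join b3 pred b1: · stop@b1
  join b3 pred b2: b2 stop@b1
  join b5 pred b0: · stop@b0
  join b5 pred b2: b2→b1 stop@b0
  join b7 pred b5: b5 stop@b0
  join b7 pred b6: b6→b3→b1 stop@b0
  join b7 pred b8: b8→b7 stop@b0
  join b9 pred b6: b6→b3→b1 stop@b0
  join b9 pred b7: b7 stop@b0
  join b9 pred b8: b8→b7 stop@b0
  b0 → ∅
  b1 → {b5,b7,b9}
  b2 → {b3,b5}
  b3 → {b7,b9}
  b4 → ∅
  b5 → {b7}
  b6 → {b7,b9}
  b7 → {b7,b9}
  b8 → {b7,b9}
  b9 → ∅

φ for c: defs {b4,b5}
  DF⁺ = {b7,b9}

Answer: ["b7", "b9"]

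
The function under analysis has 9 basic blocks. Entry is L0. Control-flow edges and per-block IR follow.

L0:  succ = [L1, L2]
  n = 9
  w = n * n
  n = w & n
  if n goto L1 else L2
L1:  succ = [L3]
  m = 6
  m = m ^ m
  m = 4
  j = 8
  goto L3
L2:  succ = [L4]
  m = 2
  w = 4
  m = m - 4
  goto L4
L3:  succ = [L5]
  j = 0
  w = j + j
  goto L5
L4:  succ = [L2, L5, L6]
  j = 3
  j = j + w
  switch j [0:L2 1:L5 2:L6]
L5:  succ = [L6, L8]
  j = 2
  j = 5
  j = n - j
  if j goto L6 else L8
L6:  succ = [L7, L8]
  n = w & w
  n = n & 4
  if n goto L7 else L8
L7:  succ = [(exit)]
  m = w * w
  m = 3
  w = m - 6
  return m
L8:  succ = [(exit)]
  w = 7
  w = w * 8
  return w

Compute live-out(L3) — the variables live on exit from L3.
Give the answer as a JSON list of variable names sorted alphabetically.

Answer: ["n", "w"]

Analysis:
def/use:
  L0 def {n,w} use ∅
  L1 def {j,m} use ∅
  L2 def {m,w} use ∅
  L3 def {j,w} use ∅
  L4 def {j} use {w}
  L5 def {j} use {n}
  L6 def {n} use {w}
  L7 def {m,w} use {w}
  L8 def {w} use ∅

Live sets:
  live L0: ∅→{n}
  live L1: {n}→{n}
  live L2: {n}→{n,w}
  live L3: {n}→{n,w}
  live L4: {n,w}→{n,w}
  live L5: {n,w}→{w}
  live L6: {w}→{w}
  live L7: {w}→∅
  live L8: ∅→∅

live-out(L3) = ["n", "w"]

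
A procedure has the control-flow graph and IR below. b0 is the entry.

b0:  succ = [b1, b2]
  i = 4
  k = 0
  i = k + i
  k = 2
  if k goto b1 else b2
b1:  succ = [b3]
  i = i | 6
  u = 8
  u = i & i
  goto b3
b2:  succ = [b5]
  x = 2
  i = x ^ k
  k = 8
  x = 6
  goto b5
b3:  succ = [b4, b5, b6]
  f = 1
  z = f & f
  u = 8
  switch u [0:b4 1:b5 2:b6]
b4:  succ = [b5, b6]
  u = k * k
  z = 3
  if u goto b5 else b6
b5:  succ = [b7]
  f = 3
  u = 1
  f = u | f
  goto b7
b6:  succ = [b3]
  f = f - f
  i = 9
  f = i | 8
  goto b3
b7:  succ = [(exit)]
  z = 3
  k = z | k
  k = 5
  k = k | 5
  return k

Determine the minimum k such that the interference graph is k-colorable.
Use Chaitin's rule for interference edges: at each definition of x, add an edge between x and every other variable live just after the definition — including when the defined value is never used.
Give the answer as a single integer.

Block summaries:
  b0: def={i,k} ue=∅
  b1: def={i,u} ue={i}
  b2: def={i,k,x} ue={k}
  b3: def={f,u,z} ue=∅
  b4: def={u,z} ue={k}
  b5: def={f,u} ue=∅
  b6: def={f,i} ue={f}
  b7: def={k,z} ue={k}

Liveness:
  b0 li=∅ lo={i,k}
  b1 li={i,k} lo={k}
  b2 li={k} lo={k}
  b3 li={k} lo={f,k}
  b4 li={f,k} lo={f,k}
  b5 li={k} lo={k}
  b6 li={f,k} lo={k}
  b7 li={k} lo=∅

Conflict graph:
  f — {k,u,z}
  i — {k,u}
  k — {f,i,u,x,z}
  u — {f,i,k,z}
  x — {k}
  z — {f,k,u}

Colouring:
  {f,k,u,z} pairwise interfere (4-clique) ⇒ χ ≥ 4
  assign f→c2 i→c2 k→c0 u→c1 x→c1 z→c3 — no edge inside a register ⇒ χ ≤ 4
  χ = 4

Answer: 4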